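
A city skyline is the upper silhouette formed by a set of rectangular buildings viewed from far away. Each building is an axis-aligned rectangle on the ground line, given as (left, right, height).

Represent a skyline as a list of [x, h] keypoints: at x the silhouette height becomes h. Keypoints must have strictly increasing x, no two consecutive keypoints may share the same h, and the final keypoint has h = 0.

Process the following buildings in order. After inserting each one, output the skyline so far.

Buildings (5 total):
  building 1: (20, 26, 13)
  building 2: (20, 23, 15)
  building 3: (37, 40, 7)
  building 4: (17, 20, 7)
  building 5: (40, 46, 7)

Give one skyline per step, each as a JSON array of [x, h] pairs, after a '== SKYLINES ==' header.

== SKYLINES ==
[[20,13],[26,0]]
[[20,15],[23,13],[26,0]]
[[20,15],[23,13],[26,0],[37,7],[40,0]]
[[17,7],[20,15],[23,13],[26,0],[37,7],[40,0]]
[[17,7],[20,15],[23,13],[26,0],[37,7],[46,0]]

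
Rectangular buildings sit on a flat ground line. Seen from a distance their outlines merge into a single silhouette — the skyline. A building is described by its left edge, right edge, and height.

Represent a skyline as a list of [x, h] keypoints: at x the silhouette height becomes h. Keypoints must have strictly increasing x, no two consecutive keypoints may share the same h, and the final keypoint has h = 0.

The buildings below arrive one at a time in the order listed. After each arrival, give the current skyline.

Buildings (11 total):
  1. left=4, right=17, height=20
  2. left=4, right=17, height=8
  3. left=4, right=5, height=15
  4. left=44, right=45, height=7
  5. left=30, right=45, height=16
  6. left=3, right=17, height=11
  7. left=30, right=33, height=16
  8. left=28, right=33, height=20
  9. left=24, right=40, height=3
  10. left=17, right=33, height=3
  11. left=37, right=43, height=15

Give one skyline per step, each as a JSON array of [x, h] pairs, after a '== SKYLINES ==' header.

== SKYLINES ==
[[4,20],[17,0]]
[[4,20],[17,0]]
[[4,20],[17,0]]
[[4,20],[17,0],[44,7],[45,0]]
[[4,20],[17,0],[30,16],[45,0]]
[[3,11],[4,20],[17,0],[30,16],[45,0]]
[[3,11],[4,20],[17,0],[30,16],[45,0]]
[[3,11],[4,20],[17,0],[28,20],[33,16],[45,0]]
[[3,11],[4,20],[17,0],[24,3],[28,20],[33,16],[45,0]]
[[3,11],[4,20],[17,3],[28,20],[33,16],[45,0]]
[[3,11],[4,20],[17,3],[28,20],[33,16],[45,0]]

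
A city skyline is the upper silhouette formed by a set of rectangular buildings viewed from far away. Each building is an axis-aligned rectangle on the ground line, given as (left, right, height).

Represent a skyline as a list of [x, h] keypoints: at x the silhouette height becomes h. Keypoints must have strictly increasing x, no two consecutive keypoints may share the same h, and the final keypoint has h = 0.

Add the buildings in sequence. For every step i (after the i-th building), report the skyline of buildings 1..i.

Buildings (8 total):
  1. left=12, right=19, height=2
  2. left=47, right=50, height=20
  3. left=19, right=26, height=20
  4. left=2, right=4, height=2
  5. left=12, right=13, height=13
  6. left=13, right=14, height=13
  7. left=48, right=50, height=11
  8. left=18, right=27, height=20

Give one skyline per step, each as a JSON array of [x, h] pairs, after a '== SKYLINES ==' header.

== SKYLINES ==
[[12,2],[19,0]]
[[12,2],[19,0],[47,20],[50,0]]
[[12,2],[19,20],[26,0],[47,20],[50,0]]
[[2,2],[4,0],[12,2],[19,20],[26,0],[47,20],[50,0]]
[[2,2],[4,0],[12,13],[13,2],[19,20],[26,0],[47,20],[50,0]]
[[2,2],[4,0],[12,13],[14,2],[19,20],[26,0],[47,20],[50,0]]
[[2,2],[4,0],[12,13],[14,2],[19,20],[26,0],[47,20],[50,0]]
[[2,2],[4,0],[12,13],[14,2],[18,20],[27,0],[47,20],[50,0]]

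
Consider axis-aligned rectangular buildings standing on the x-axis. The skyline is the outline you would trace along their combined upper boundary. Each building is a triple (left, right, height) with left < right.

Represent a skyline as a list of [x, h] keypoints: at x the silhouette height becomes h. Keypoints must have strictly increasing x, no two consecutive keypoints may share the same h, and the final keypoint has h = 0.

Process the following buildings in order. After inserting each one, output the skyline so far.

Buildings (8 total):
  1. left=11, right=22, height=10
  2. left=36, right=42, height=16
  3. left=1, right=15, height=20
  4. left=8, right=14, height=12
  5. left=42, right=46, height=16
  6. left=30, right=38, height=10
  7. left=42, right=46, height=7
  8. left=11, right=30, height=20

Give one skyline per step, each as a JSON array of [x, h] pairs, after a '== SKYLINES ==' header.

== SKYLINES ==
[[11,10],[22,0]]
[[11,10],[22,0],[36,16],[42,0]]
[[1,20],[15,10],[22,0],[36,16],[42,0]]
[[1,20],[15,10],[22,0],[36,16],[42,0]]
[[1,20],[15,10],[22,0],[36,16],[46,0]]
[[1,20],[15,10],[22,0],[30,10],[36,16],[46,0]]
[[1,20],[15,10],[22,0],[30,10],[36,16],[46,0]]
[[1,20],[30,10],[36,16],[46,0]]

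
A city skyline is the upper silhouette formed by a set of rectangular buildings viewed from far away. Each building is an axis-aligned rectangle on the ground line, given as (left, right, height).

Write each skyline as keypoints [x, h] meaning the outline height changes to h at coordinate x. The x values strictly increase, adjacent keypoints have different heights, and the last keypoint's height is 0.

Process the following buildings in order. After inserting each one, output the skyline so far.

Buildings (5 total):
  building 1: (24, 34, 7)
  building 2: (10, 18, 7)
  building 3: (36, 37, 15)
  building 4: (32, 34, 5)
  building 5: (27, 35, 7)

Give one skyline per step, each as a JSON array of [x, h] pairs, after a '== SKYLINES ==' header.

== SKYLINES ==
[[24,7],[34,0]]
[[10,7],[18,0],[24,7],[34,0]]
[[10,7],[18,0],[24,7],[34,0],[36,15],[37,0]]
[[10,7],[18,0],[24,7],[34,0],[36,15],[37,0]]
[[10,7],[18,0],[24,7],[35,0],[36,15],[37,0]]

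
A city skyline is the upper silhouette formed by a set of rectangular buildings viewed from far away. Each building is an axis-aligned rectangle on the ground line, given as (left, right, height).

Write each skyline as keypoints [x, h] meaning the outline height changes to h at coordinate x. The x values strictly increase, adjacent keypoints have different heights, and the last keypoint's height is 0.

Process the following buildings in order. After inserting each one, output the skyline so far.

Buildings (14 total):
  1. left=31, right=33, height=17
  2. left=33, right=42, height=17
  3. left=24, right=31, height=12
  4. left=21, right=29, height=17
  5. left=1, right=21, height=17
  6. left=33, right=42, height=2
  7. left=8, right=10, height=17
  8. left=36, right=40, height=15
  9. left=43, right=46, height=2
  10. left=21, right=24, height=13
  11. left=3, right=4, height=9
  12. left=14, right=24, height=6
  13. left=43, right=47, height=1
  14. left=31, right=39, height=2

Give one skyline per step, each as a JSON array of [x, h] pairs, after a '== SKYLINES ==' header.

== SKYLINES ==
[[31,17],[33,0]]
[[31,17],[42,0]]
[[24,12],[31,17],[42,0]]
[[21,17],[29,12],[31,17],[42,0]]
[[1,17],[29,12],[31,17],[42,0]]
[[1,17],[29,12],[31,17],[42,0]]
[[1,17],[29,12],[31,17],[42,0]]
[[1,17],[29,12],[31,17],[42,0]]
[[1,17],[29,12],[31,17],[42,0],[43,2],[46,0]]
[[1,17],[29,12],[31,17],[42,0],[43,2],[46,0]]
[[1,17],[29,12],[31,17],[42,0],[43,2],[46,0]]
[[1,17],[29,12],[31,17],[42,0],[43,2],[46,0]]
[[1,17],[29,12],[31,17],[42,0],[43,2],[46,1],[47,0]]
[[1,17],[29,12],[31,17],[42,0],[43,2],[46,1],[47,0]]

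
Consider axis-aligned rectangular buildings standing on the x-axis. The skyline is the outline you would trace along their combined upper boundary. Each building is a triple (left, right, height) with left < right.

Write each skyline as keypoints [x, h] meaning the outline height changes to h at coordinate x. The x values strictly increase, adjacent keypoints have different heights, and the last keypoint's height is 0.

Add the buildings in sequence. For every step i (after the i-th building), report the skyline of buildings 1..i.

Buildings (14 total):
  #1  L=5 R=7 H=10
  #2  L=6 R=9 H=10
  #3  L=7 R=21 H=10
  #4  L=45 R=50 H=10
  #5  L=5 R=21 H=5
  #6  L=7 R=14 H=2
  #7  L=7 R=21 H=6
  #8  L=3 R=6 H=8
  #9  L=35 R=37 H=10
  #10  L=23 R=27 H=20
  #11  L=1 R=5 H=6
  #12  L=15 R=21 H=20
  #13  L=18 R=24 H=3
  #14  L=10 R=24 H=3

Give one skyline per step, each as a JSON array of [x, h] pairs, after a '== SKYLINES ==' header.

== SKYLINES ==
[[5,10],[7,0]]
[[5,10],[9,0]]
[[5,10],[21,0]]
[[5,10],[21,0],[45,10],[50,0]]
[[5,10],[21,0],[45,10],[50,0]]
[[5,10],[21,0],[45,10],[50,0]]
[[5,10],[21,0],[45,10],[50,0]]
[[3,8],[5,10],[21,0],[45,10],[50,0]]
[[3,8],[5,10],[21,0],[35,10],[37,0],[45,10],[50,0]]
[[3,8],[5,10],[21,0],[23,20],[27,0],[35,10],[37,0],[45,10],[50,0]]
[[1,6],[3,8],[5,10],[21,0],[23,20],[27,0],[35,10],[37,0],[45,10],[50,0]]
[[1,6],[3,8],[5,10],[15,20],[21,0],[23,20],[27,0],[35,10],[37,0],[45,10],[50,0]]
[[1,6],[3,8],[5,10],[15,20],[21,3],[23,20],[27,0],[35,10],[37,0],[45,10],[50,0]]
[[1,6],[3,8],[5,10],[15,20],[21,3],[23,20],[27,0],[35,10],[37,0],[45,10],[50,0]]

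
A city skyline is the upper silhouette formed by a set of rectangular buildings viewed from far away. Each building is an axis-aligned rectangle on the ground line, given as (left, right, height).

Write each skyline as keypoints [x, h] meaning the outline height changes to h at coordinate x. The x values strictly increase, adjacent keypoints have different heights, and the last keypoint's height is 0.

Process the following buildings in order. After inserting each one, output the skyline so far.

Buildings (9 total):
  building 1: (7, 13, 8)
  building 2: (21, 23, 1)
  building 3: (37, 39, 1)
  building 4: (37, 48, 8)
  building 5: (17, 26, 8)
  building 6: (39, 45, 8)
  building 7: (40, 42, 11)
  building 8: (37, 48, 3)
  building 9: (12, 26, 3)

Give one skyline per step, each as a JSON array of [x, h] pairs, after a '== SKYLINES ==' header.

== SKYLINES ==
[[7,8],[13,0]]
[[7,8],[13,0],[21,1],[23,0]]
[[7,8],[13,0],[21,1],[23,0],[37,1],[39,0]]
[[7,8],[13,0],[21,1],[23,0],[37,8],[48,0]]
[[7,8],[13,0],[17,8],[26,0],[37,8],[48,0]]
[[7,8],[13,0],[17,8],[26,0],[37,8],[48,0]]
[[7,8],[13,0],[17,8],[26,0],[37,8],[40,11],[42,8],[48,0]]
[[7,8],[13,0],[17,8],[26,0],[37,8],[40,11],[42,8],[48,0]]
[[7,8],[13,3],[17,8],[26,0],[37,8],[40,11],[42,8],[48,0]]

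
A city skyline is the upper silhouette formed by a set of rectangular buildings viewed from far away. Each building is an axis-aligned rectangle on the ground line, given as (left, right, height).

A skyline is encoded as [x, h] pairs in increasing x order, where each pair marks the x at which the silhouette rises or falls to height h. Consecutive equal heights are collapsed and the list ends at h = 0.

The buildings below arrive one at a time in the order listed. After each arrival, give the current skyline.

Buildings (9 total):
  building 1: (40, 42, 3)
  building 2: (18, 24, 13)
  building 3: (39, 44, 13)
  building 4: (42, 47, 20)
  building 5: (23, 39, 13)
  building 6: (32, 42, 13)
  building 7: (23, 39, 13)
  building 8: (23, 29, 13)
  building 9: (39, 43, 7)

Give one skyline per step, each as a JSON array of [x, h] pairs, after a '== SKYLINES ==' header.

== SKYLINES ==
[[40,3],[42,0]]
[[18,13],[24,0],[40,3],[42,0]]
[[18,13],[24,0],[39,13],[44,0]]
[[18,13],[24,0],[39,13],[42,20],[47,0]]
[[18,13],[42,20],[47,0]]
[[18,13],[42,20],[47,0]]
[[18,13],[42,20],[47,0]]
[[18,13],[42,20],[47,0]]
[[18,13],[42,20],[47,0]]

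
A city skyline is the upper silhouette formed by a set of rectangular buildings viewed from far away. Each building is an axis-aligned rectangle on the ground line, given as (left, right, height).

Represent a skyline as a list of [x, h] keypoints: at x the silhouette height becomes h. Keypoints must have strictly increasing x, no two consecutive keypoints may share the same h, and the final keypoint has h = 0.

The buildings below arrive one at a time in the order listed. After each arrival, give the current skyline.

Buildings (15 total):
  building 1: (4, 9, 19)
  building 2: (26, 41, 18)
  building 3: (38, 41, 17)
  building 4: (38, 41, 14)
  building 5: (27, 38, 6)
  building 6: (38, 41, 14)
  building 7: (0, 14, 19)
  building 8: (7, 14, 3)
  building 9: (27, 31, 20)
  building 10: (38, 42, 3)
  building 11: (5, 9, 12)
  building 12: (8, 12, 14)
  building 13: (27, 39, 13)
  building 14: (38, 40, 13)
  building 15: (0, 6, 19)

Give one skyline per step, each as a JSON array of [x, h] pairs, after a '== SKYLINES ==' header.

== SKYLINES ==
[[4,19],[9,0]]
[[4,19],[9,0],[26,18],[41,0]]
[[4,19],[9,0],[26,18],[41,0]]
[[4,19],[9,0],[26,18],[41,0]]
[[4,19],[9,0],[26,18],[41,0]]
[[4,19],[9,0],[26,18],[41,0]]
[[0,19],[14,0],[26,18],[41,0]]
[[0,19],[14,0],[26,18],[41,0]]
[[0,19],[14,0],[26,18],[27,20],[31,18],[41,0]]
[[0,19],[14,0],[26,18],[27,20],[31,18],[41,3],[42,0]]
[[0,19],[14,0],[26,18],[27,20],[31,18],[41,3],[42,0]]
[[0,19],[14,0],[26,18],[27,20],[31,18],[41,3],[42,0]]
[[0,19],[14,0],[26,18],[27,20],[31,18],[41,3],[42,0]]
[[0,19],[14,0],[26,18],[27,20],[31,18],[41,3],[42,0]]
[[0,19],[14,0],[26,18],[27,20],[31,18],[41,3],[42,0]]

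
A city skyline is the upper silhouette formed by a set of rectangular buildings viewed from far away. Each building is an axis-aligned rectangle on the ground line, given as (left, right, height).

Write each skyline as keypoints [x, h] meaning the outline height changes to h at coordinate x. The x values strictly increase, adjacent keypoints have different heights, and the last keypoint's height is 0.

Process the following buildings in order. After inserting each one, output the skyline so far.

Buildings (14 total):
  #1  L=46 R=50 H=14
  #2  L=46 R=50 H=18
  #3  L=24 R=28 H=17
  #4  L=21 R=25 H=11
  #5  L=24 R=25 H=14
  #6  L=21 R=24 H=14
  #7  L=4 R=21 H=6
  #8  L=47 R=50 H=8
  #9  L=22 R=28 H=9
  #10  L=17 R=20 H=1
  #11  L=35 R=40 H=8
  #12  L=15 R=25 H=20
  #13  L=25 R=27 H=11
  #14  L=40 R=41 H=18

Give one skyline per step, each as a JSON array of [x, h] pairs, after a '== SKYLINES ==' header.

== SKYLINES ==
[[46,14],[50,0]]
[[46,18],[50,0]]
[[24,17],[28,0],[46,18],[50,0]]
[[21,11],[24,17],[28,0],[46,18],[50,0]]
[[21,11],[24,17],[28,0],[46,18],[50,0]]
[[21,14],[24,17],[28,0],[46,18],[50,0]]
[[4,6],[21,14],[24,17],[28,0],[46,18],[50,0]]
[[4,6],[21,14],[24,17],[28,0],[46,18],[50,0]]
[[4,6],[21,14],[24,17],[28,0],[46,18],[50,0]]
[[4,6],[21,14],[24,17],[28,0],[46,18],[50,0]]
[[4,6],[21,14],[24,17],[28,0],[35,8],[40,0],[46,18],[50,0]]
[[4,6],[15,20],[25,17],[28,0],[35,8],[40,0],[46,18],[50,0]]
[[4,6],[15,20],[25,17],[28,0],[35,8],[40,0],[46,18],[50,0]]
[[4,6],[15,20],[25,17],[28,0],[35,8],[40,18],[41,0],[46,18],[50,0]]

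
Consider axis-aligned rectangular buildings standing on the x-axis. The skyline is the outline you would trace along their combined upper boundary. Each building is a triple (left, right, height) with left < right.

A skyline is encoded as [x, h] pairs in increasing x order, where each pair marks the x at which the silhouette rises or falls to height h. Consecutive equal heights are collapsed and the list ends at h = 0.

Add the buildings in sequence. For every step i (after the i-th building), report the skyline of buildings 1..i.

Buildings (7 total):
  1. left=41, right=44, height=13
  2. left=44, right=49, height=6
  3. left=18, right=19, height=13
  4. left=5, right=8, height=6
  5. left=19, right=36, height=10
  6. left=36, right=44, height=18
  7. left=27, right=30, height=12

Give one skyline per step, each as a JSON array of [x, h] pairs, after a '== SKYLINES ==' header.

== SKYLINES ==
[[41,13],[44,0]]
[[41,13],[44,6],[49,0]]
[[18,13],[19,0],[41,13],[44,6],[49,0]]
[[5,6],[8,0],[18,13],[19,0],[41,13],[44,6],[49,0]]
[[5,6],[8,0],[18,13],[19,10],[36,0],[41,13],[44,6],[49,0]]
[[5,6],[8,0],[18,13],[19,10],[36,18],[44,6],[49,0]]
[[5,6],[8,0],[18,13],[19,10],[27,12],[30,10],[36,18],[44,6],[49,0]]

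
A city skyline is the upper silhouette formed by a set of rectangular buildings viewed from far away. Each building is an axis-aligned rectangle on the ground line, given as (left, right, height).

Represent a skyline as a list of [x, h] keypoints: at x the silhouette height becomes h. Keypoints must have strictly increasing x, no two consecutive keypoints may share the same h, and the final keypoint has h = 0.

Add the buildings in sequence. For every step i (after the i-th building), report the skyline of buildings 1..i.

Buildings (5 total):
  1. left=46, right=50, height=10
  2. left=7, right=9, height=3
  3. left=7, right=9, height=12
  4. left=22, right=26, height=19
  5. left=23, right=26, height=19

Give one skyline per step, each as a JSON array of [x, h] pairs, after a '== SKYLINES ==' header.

== SKYLINES ==
[[46,10],[50,0]]
[[7,3],[9,0],[46,10],[50,0]]
[[7,12],[9,0],[46,10],[50,0]]
[[7,12],[9,0],[22,19],[26,0],[46,10],[50,0]]
[[7,12],[9,0],[22,19],[26,0],[46,10],[50,0]]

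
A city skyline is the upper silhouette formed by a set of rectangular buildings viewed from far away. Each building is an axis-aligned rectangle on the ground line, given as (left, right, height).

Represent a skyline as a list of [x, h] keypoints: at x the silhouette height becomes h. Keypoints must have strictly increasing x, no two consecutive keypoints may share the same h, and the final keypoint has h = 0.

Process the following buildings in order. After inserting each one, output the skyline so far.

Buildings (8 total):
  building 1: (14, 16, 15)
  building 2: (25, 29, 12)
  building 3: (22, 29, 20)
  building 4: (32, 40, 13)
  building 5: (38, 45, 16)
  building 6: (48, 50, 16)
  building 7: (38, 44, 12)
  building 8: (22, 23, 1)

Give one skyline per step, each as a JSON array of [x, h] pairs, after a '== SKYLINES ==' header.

== SKYLINES ==
[[14,15],[16,0]]
[[14,15],[16,0],[25,12],[29,0]]
[[14,15],[16,0],[22,20],[29,0]]
[[14,15],[16,0],[22,20],[29,0],[32,13],[40,0]]
[[14,15],[16,0],[22,20],[29,0],[32,13],[38,16],[45,0]]
[[14,15],[16,0],[22,20],[29,0],[32,13],[38,16],[45,0],[48,16],[50,0]]
[[14,15],[16,0],[22,20],[29,0],[32,13],[38,16],[45,0],[48,16],[50,0]]
[[14,15],[16,0],[22,20],[29,0],[32,13],[38,16],[45,0],[48,16],[50,0]]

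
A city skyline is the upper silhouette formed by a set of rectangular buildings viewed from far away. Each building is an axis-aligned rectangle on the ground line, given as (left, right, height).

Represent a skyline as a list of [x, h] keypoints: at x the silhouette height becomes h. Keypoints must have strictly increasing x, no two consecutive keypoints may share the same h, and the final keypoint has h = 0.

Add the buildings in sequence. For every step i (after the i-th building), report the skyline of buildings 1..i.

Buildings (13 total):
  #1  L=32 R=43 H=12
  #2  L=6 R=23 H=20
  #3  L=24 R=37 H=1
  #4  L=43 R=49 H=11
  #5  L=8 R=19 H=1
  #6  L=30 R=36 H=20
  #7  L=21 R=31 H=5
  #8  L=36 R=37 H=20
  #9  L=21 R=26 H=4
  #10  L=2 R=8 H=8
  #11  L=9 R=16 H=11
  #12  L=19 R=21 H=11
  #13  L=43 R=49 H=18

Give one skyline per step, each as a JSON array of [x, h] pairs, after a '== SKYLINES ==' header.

== SKYLINES ==
[[32,12],[43,0]]
[[6,20],[23,0],[32,12],[43,0]]
[[6,20],[23,0],[24,1],[32,12],[43,0]]
[[6,20],[23,0],[24,1],[32,12],[43,11],[49,0]]
[[6,20],[23,0],[24,1],[32,12],[43,11],[49,0]]
[[6,20],[23,0],[24,1],[30,20],[36,12],[43,11],[49,0]]
[[6,20],[23,5],[30,20],[36,12],[43,11],[49,0]]
[[6,20],[23,5],[30,20],[37,12],[43,11],[49,0]]
[[6,20],[23,5],[30,20],[37,12],[43,11],[49,0]]
[[2,8],[6,20],[23,5],[30,20],[37,12],[43,11],[49,0]]
[[2,8],[6,20],[23,5],[30,20],[37,12],[43,11],[49,0]]
[[2,8],[6,20],[23,5],[30,20],[37,12],[43,11],[49,0]]
[[2,8],[6,20],[23,5],[30,20],[37,12],[43,18],[49,0]]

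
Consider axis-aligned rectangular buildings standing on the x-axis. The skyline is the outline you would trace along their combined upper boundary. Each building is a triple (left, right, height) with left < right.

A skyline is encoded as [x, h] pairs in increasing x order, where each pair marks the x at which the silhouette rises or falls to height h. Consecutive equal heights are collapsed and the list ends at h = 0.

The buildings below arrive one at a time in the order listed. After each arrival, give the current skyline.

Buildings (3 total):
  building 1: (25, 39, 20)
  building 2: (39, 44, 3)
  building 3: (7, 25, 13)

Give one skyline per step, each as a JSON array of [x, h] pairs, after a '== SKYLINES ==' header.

== SKYLINES ==
[[25,20],[39,0]]
[[25,20],[39,3],[44,0]]
[[7,13],[25,20],[39,3],[44,0]]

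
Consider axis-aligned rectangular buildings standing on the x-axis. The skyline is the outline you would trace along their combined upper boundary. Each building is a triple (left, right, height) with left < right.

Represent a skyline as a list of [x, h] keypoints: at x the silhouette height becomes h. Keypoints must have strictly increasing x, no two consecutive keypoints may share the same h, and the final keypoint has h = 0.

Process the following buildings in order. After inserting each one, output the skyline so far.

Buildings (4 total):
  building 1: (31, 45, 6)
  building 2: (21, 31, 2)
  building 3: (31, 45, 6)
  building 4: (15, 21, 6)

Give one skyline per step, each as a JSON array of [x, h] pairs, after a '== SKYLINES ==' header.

== SKYLINES ==
[[31,6],[45,0]]
[[21,2],[31,6],[45,0]]
[[21,2],[31,6],[45,0]]
[[15,6],[21,2],[31,6],[45,0]]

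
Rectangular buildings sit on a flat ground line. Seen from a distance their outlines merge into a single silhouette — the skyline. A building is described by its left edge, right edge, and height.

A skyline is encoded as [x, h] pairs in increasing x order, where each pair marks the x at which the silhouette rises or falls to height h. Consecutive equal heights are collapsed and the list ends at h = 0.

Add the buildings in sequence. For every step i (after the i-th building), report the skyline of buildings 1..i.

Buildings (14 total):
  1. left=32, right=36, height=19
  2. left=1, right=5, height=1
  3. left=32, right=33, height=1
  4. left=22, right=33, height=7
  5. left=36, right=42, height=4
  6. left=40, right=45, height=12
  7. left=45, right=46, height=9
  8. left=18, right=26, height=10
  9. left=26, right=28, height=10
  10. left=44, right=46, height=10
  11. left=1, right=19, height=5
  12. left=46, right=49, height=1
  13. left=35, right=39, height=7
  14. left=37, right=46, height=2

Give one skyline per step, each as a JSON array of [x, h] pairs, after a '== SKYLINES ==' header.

== SKYLINES ==
[[32,19],[36,0]]
[[1,1],[5,0],[32,19],[36,0]]
[[1,1],[5,0],[32,19],[36,0]]
[[1,1],[5,0],[22,7],[32,19],[36,0]]
[[1,1],[5,0],[22,7],[32,19],[36,4],[42,0]]
[[1,1],[5,0],[22,7],[32,19],[36,4],[40,12],[45,0]]
[[1,1],[5,0],[22,7],[32,19],[36,4],[40,12],[45,9],[46,0]]
[[1,1],[5,0],[18,10],[26,7],[32,19],[36,4],[40,12],[45,9],[46,0]]
[[1,1],[5,0],[18,10],[28,7],[32,19],[36,4],[40,12],[45,9],[46,0]]
[[1,1],[5,0],[18,10],[28,7],[32,19],[36,4],[40,12],[45,10],[46,0]]
[[1,5],[18,10],[28,7],[32,19],[36,4],[40,12],[45,10],[46,0]]
[[1,5],[18,10],[28,7],[32,19],[36,4],[40,12],[45,10],[46,1],[49,0]]
[[1,5],[18,10],[28,7],[32,19],[36,7],[39,4],[40,12],[45,10],[46,1],[49,0]]
[[1,5],[18,10],[28,7],[32,19],[36,7],[39,4],[40,12],[45,10],[46,1],[49,0]]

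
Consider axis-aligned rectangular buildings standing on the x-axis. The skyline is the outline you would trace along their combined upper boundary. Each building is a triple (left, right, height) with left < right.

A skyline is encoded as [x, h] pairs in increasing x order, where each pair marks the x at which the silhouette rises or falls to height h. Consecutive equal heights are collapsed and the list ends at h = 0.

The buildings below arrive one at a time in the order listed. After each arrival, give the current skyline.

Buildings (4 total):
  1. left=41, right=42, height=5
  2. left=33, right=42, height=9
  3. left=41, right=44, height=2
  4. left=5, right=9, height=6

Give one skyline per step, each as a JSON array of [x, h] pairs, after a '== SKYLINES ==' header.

== SKYLINES ==
[[41,5],[42,0]]
[[33,9],[42,0]]
[[33,9],[42,2],[44,0]]
[[5,6],[9,0],[33,9],[42,2],[44,0]]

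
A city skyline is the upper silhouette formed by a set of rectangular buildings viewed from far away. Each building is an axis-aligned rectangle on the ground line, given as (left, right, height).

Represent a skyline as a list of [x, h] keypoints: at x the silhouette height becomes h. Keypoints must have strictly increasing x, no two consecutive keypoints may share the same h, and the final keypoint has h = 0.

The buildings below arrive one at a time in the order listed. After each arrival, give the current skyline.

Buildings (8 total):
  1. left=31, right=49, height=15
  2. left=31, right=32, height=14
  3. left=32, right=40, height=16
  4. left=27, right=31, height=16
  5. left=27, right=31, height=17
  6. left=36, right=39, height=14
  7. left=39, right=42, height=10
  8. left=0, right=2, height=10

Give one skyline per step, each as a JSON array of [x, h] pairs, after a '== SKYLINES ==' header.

== SKYLINES ==
[[31,15],[49,0]]
[[31,15],[49,0]]
[[31,15],[32,16],[40,15],[49,0]]
[[27,16],[31,15],[32,16],[40,15],[49,0]]
[[27,17],[31,15],[32,16],[40,15],[49,0]]
[[27,17],[31,15],[32,16],[40,15],[49,0]]
[[27,17],[31,15],[32,16],[40,15],[49,0]]
[[0,10],[2,0],[27,17],[31,15],[32,16],[40,15],[49,0]]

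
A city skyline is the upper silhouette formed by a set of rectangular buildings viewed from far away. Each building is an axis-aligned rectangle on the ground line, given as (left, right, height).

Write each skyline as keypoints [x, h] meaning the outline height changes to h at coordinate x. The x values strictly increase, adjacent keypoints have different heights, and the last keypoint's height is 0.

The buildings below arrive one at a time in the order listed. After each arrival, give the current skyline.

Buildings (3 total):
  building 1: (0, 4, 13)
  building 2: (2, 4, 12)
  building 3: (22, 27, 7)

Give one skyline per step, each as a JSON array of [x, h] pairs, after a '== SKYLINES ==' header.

== SKYLINES ==
[[0,13],[4,0]]
[[0,13],[4,0]]
[[0,13],[4,0],[22,7],[27,0]]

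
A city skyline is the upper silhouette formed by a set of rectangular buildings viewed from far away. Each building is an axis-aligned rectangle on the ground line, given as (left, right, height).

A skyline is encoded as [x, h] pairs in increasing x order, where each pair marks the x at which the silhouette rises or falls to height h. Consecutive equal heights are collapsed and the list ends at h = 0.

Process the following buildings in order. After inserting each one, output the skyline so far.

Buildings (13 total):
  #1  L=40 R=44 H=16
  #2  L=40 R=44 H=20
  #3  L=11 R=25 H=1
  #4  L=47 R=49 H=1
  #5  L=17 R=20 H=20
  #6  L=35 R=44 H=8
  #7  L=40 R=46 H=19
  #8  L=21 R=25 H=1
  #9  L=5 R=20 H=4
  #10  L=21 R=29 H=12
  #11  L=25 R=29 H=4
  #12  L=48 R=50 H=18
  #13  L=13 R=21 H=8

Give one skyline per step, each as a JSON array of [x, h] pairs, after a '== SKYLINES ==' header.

== SKYLINES ==
[[40,16],[44,0]]
[[40,20],[44,0]]
[[11,1],[25,0],[40,20],[44,0]]
[[11,1],[25,0],[40,20],[44,0],[47,1],[49,0]]
[[11,1],[17,20],[20,1],[25,0],[40,20],[44,0],[47,1],[49,0]]
[[11,1],[17,20],[20,1],[25,0],[35,8],[40,20],[44,0],[47,1],[49,0]]
[[11,1],[17,20],[20,1],[25,0],[35,8],[40,20],[44,19],[46,0],[47,1],[49,0]]
[[11,1],[17,20],[20,1],[25,0],[35,8],[40,20],[44,19],[46,0],[47,1],[49,0]]
[[5,4],[17,20],[20,1],[25,0],[35,8],[40,20],[44,19],[46,0],[47,1],[49,0]]
[[5,4],[17,20],[20,1],[21,12],[29,0],[35,8],[40,20],[44,19],[46,0],[47,1],[49,0]]
[[5,4],[17,20],[20,1],[21,12],[29,0],[35,8],[40,20],[44,19],[46,0],[47,1],[49,0]]
[[5,4],[17,20],[20,1],[21,12],[29,0],[35,8],[40,20],[44,19],[46,0],[47,1],[48,18],[50,0]]
[[5,4],[13,8],[17,20],[20,8],[21,12],[29,0],[35,8],[40,20],[44,19],[46,0],[47,1],[48,18],[50,0]]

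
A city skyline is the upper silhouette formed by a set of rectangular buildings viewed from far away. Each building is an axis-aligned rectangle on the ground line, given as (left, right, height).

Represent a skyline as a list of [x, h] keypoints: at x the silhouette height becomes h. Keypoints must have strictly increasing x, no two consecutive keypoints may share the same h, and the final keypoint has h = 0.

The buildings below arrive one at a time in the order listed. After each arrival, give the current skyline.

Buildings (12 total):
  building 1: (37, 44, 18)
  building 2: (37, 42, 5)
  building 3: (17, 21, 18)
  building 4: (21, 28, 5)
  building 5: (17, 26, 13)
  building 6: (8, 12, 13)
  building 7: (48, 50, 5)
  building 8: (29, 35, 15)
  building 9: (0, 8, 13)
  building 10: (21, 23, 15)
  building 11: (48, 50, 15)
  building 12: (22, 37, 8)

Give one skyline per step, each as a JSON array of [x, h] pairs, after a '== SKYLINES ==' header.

== SKYLINES ==
[[37,18],[44,0]]
[[37,18],[44,0]]
[[17,18],[21,0],[37,18],[44,0]]
[[17,18],[21,5],[28,0],[37,18],[44,0]]
[[17,18],[21,13],[26,5],[28,0],[37,18],[44,0]]
[[8,13],[12,0],[17,18],[21,13],[26,5],[28,0],[37,18],[44,0]]
[[8,13],[12,0],[17,18],[21,13],[26,5],[28,0],[37,18],[44,0],[48,5],[50,0]]
[[8,13],[12,0],[17,18],[21,13],[26,5],[28,0],[29,15],[35,0],[37,18],[44,0],[48,5],[50,0]]
[[0,13],[12,0],[17,18],[21,13],[26,5],[28,0],[29,15],[35,0],[37,18],[44,0],[48,5],[50,0]]
[[0,13],[12,0],[17,18],[21,15],[23,13],[26,5],[28,0],[29,15],[35,0],[37,18],[44,0],[48,5],[50,0]]
[[0,13],[12,0],[17,18],[21,15],[23,13],[26,5],[28,0],[29,15],[35,0],[37,18],[44,0],[48,15],[50,0]]
[[0,13],[12,0],[17,18],[21,15],[23,13],[26,8],[29,15],[35,8],[37,18],[44,0],[48,15],[50,0]]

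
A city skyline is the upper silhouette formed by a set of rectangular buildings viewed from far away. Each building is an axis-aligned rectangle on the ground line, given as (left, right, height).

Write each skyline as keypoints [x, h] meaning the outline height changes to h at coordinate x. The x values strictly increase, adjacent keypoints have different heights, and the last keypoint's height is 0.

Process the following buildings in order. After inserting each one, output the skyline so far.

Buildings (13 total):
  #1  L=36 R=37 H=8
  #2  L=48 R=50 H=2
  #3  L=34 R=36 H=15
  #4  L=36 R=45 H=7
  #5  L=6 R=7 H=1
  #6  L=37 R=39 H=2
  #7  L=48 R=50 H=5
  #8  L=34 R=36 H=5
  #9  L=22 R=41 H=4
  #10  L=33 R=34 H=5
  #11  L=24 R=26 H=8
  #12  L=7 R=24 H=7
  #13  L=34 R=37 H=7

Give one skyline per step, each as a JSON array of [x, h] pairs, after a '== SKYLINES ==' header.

== SKYLINES ==
[[36,8],[37,0]]
[[36,8],[37,0],[48,2],[50,0]]
[[34,15],[36,8],[37,0],[48,2],[50,0]]
[[34,15],[36,8],[37,7],[45,0],[48,2],[50,0]]
[[6,1],[7,0],[34,15],[36,8],[37,7],[45,0],[48,2],[50,0]]
[[6,1],[7,0],[34,15],[36,8],[37,7],[45,0],[48,2],[50,0]]
[[6,1],[7,0],[34,15],[36,8],[37,7],[45,0],[48,5],[50,0]]
[[6,1],[7,0],[34,15],[36,8],[37,7],[45,0],[48,5],[50,0]]
[[6,1],[7,0],[22,4],[34,15],[36,8],[37,7],[45,0],[48,5],[50,0]]
[[6,1],[7,0],[22,4],[33,5],[34,15],[36,8],[37,7],[45,0],[48,5],[50,0]]
[[6,1],[7,0],[22,4],[24,8],[26,4],[33,5],[34,15],[36,8],[37,7],[45,0],[48,5],[50,0]]
[[6,1],[7,7],[24,8],[26,4],[33,5],[34,15],[36,8],[37,7],[45,0],[48,5],[50,0]]
[[6,1],[7,7],[24,8],[26,4],[33,5],[34,15],[36,8],[37,7],[45,0],[48,5],[50,0]]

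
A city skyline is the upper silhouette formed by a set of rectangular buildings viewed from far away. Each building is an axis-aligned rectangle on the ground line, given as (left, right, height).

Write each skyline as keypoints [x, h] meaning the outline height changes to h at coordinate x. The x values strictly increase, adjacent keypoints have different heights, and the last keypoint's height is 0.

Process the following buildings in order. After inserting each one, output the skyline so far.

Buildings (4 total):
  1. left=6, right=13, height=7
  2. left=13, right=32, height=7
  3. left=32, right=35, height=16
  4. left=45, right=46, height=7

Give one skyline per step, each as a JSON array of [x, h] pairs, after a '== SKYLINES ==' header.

== SKYLINES ==
[[6,7],[13,0]]
[[6,7],[32,0]]
[[6,7],[32,16],[35,0]]
[[6,7],[32,16],[35,0],[45,7],[46,0]]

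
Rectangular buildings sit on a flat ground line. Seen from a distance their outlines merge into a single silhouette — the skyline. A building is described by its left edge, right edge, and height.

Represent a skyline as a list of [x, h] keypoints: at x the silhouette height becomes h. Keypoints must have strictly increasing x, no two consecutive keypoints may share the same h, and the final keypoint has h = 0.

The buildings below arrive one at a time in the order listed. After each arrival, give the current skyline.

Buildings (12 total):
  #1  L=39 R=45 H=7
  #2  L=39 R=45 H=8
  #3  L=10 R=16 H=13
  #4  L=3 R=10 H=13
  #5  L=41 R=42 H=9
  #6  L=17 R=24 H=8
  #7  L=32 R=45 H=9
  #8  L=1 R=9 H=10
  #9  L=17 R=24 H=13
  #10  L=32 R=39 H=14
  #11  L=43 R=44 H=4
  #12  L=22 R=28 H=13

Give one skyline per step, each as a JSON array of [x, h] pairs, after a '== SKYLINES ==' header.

== SKYLINES ==
[[39,7],[45,0]]
[[39,8],[45,0]]
[[10,13],[16,0],[39,8],[45,0]]
[[3,13],[16,0],[39,8],[45,0]]
[[3,13],[16,0],[39,8],[41,9],[42,8],[45,0]]
[[3,13],[16,0],[17,8],[24,0],[39,8],[41,9],[42,8],[45,0]]
[[3,13],[16,0],[17,8],[24,0],[32,9],[45,0]]
[[1,10],[3,13],[16,0],[17,8],[24,0],[32,9],[45,0]]
[[1,10],[3,13],[16,0],[17,13],[24,0],[32,9],[45,0]]
[[1,10],[3,13],[16,0],[17,13],[24,0],[32,14],[39,9],[45,0]]
[[1,10],[3,13],[16,0],[17,13],[24,0],[32,14],[39,9],[45,0]]
[[1,10],[3,13],[16,0],[17,13],[28,0],[32,14],[39,9],[45,0]]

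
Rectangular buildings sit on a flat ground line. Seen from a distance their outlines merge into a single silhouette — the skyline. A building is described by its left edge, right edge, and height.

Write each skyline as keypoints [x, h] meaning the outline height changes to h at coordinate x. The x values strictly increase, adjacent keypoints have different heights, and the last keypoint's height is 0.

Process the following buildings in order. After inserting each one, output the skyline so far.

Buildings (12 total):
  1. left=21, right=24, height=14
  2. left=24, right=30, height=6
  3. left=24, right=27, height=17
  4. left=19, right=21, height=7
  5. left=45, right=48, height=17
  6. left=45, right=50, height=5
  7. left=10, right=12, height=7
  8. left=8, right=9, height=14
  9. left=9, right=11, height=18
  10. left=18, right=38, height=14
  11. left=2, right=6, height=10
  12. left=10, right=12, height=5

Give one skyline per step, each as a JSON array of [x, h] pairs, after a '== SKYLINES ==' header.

== SKYLINES ==
[[21,14],[24,0]]
[[21,14],[24,6],[30,0]]
[[21,14],[24,17],[27,6],[30,0]]
[[19,7],[21,14],[24,17],[27,6],[30,0]]
[[19,7],[21,14],[24,17],[27,6],[30,0],[45,17],[48,0]]
[[19,7],[21,14],[24,17],[27,6],[30,0],[45,17],[48,5],[50,0]]
[[10,7],[12,0],[19,7],[21,14],[24,17],[27,6],[30,0],[45,17],[48,5],[50,0]]
[[8,14],[9,0],[10,7],[12,0],[19,7],[21,14],[24,17],[27,6],[30,0],[45,17],[48,5],[50,0]]
[[8,14],[9,18],[11,7],[12,0],[19,7],[21,14],[24,17],[27,6],[30,0],[45,17],[48,5],[50,0]]
[[8,14],[9,18],[11,7],[12,0],[18,14],[24,17],[27,14],[38,0],[45,17],[48,5],[50,0]]
[[2,10],[6,0],[8,14],[9,18],[11,7],[12,0],[18,14],[24,17],[27,14],[38,0],[45,17],[48,5],[50,0]]
[[2,10],[6,0],[8,14],[9,18],[11,7],[12,0],[18,14],[24,17],[27,14],[38,0],[45,17],[48,5],[50,0]]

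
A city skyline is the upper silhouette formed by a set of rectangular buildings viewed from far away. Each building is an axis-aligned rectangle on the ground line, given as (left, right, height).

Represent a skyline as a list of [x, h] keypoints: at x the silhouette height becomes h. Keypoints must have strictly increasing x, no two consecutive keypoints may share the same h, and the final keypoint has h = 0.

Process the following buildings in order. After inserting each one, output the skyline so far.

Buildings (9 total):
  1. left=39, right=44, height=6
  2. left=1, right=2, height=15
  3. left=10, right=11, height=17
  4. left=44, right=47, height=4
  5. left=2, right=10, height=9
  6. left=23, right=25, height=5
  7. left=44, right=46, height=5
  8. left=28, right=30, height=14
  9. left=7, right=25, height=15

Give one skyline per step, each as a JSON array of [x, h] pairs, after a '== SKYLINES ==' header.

== SKYLINES ==
[[39,6],[44,0]]
[[1,15],[2,0],[39,6],[44,0]]
[[1,15],[2,0],[10,17],[11,0],[39,6],[44,0]]
[[1,15],[2,0],[10,17],[11,0],[39,6],[44,4],[47,0]]
[[1,15],[2,9],[10,17],[11,0],[39,6],[44,4],[47,0]]
[[1,15],[2,9],[10,17],[11,0],[23,5],[25,0],[39,6],[44,4],[47,0]]
[[1,15],[2,9],[10,17],[11,0],[23,5],[25,0],[39,6],[44,5],[46,4],[47,0]]
[[1,15],[2,9],[10,17],[11,0],[23,5],[25,0],[28,14],[30,0],[39,6],[44,5],[46,4],[47,0]]
[[1,15],[2,9],[7,15],[10,17],[11,15],[25,0],[28,14],[30,0],[39,6],[44,5],[46,4],[47,0]]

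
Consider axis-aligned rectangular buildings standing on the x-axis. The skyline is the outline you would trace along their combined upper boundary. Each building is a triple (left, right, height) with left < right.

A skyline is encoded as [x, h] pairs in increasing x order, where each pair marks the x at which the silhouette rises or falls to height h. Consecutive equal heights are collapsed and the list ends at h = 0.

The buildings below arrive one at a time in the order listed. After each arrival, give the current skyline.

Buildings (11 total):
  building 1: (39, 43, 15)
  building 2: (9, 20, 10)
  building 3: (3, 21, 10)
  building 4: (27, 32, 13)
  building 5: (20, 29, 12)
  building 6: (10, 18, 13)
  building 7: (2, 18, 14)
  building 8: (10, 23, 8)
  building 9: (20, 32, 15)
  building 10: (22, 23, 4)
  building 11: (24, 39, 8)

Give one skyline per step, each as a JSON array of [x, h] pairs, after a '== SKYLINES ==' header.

== SKYLINES ==
[[39,15],[43,0]]
[[9,10],[20,0],[39,15],[43,0]]
[[3,10],[21,0],[39,15],[43,0]]
[[3,10],[21,0],[27,13],[32,0],[39,15],[43,0]]
[[3,10],[20,12],[27,13],[32,0],[39,15],[43,0]]
[[3,10],[10,13],[18,10],[20,12],[27,13],[32,0],[39,15],[43,0]]
[[2,14],[18,10],[20,12],[27,13],[32,0],[39,15],[43,0]]
[[2,14],[18,10],[20,12],[27,13],[32,0],[39,15],[43,0]]
[[2,14],[18,10],[20,15],[32,0],[39,15],[43,0]]
[[2,14],[18,10],[20,15],[32,0],[39,15],[43,0]]
[[2,14],[18,10],[20,15],[32,8],[39,15],[43,0]]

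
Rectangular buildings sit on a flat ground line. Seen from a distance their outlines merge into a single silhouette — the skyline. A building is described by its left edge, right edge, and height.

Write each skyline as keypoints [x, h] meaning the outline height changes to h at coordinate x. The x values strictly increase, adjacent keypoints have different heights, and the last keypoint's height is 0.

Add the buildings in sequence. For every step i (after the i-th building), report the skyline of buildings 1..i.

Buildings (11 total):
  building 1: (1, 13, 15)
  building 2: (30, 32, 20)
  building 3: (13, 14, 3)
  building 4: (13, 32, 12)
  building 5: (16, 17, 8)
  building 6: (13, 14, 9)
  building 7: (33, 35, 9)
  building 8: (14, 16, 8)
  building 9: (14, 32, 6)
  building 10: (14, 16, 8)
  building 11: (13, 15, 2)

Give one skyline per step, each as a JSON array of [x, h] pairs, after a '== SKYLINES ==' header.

== SKYLINES ==
[[1,15],[13,0]]
[[1,15],[13,0],[30,20],[32,0]]
[[1,15],[13,3],[14,0],[30,20],[32,0]]
[[1,15],[13,12],[30,20],[32,0]]
[[1,15],[13,12],[30,20],[32,0]]
[[1,15],[13,12],[30,20],[32,0]]
[[1,15],[13,12],[30,20],[32,0],[33,9],[35,0]]
[[1,15],[13,12],[30,20],[32,0],[33,9],[35,0]]
[[1,15],[13,12],[30,20],[32,0],[33,9],[35,0]]
[[1,15],[13,12],[30,20],[32,0],[33,9],[35,0]]
[[1,15],[13,12],[30,20],[32,0],[33,9],[35,0]]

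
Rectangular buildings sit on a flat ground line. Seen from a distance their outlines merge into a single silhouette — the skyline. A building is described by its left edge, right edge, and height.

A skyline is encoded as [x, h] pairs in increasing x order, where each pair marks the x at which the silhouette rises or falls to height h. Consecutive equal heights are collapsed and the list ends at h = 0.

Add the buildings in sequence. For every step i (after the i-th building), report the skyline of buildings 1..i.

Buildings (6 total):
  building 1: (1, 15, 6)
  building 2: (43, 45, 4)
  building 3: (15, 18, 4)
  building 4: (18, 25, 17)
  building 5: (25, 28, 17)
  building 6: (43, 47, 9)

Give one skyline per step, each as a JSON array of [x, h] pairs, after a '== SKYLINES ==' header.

== SKYLINES ==
[[1,6],[15,0]]
[[1,6],[15,0],[43,4],[45,0]]
[[1,6],[15,4],[18,0],[43,4],[45,0]]
[[1,6],[15,4],[18,17],[25,0],[43,4],[45,0]]
[[1,6],[15,4],[18,17],[28,0],[43,4],[45,0]]
[[1,6],[15,4],[18,17],[28,0],[43,9],[47,0]]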